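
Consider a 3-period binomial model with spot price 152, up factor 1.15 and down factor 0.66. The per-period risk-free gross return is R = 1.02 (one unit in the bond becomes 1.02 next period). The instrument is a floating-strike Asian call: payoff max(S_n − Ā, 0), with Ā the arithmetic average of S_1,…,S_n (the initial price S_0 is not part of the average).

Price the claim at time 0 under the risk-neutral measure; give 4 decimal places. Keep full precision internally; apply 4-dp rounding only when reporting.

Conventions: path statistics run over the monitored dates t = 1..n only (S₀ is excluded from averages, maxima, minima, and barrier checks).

No-arbitrage gives p* = (R−d)/(u−d) = 0.7347: enumerate every path, weight its payoff by its p*-probability, and discount by R^3.
Enumerate all 2^3 = 8 price paths (U = up ×1.15, D = down ×0.66); each path with k up-moves has probability p*^k·(1−p*)^(3−k).
DDD: Ā=70.0769, payoff=0.0000, prob=0.018674
UDD: Ā=122.1036, payoff=0.0000, prob=0.051713
DUD: Ā=97.2770, payoff=0.0000, prob=0.051713
UUD: Ā=169.4977, payoff=0.0000, prob=0.143206
DDU: Ā=80.8914, payoff=0.0000, prob=0.051713
UDU: Ā=140.9471, payoff=0.0000, prob=0.143206
DUU: Ā=116.1204, payoff=16.5528, prob=0.143206
UUU: Ā=202.3310, payoff=28.8420, prob=0.396569
Price = Σ prob·payoff / R^3 = 13.808311 / 1.061208 = 13.0119

price = 13.0119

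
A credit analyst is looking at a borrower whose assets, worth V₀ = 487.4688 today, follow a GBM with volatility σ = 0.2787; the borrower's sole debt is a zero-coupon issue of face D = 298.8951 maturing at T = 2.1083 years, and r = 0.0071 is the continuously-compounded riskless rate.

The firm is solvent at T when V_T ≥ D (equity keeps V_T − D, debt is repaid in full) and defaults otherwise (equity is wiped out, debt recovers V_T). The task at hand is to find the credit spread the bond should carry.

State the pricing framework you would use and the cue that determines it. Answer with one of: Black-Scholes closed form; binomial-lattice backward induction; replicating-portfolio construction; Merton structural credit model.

framework: Merton structural credit model

Key observation: the data describe a firm's assets (V₀ = 487.4688, GBM) and a single zero-coupon debt of face 298.8951, so credit quantities follow from equity-as-call in the structural model.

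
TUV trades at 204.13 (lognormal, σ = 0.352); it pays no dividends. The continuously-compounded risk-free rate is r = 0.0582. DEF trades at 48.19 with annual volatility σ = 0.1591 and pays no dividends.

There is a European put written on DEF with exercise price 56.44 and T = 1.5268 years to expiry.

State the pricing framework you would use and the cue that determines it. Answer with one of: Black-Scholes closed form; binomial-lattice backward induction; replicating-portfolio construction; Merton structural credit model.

framework: Black-Scholes closed form

Key observation: with DEF following a GBM at constant σ and r, the European put struck at 56.44 prices in closed form — nothing here needs a stepwise model or a balance sheet.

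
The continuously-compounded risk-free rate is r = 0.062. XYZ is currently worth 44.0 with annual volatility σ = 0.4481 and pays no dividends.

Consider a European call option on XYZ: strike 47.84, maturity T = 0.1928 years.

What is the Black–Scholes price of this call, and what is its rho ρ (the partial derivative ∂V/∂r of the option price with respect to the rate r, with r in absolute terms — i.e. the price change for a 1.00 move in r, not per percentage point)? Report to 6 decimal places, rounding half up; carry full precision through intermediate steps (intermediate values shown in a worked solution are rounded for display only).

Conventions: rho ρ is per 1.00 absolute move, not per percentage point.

σ√T = 0.4481·√0.1928 = 0.196756
d₁ = (ln(S/K) + (r+σ²/2)T) / (σ√T) = (ln(44.0/47.84) + (0.062+0.4481²/2)·0.1928) / 0.196756 = (-0.083672 + 0.031310) / 0.196756 = -0.266128
d₂ = d₁ − σ√T = -0.266128 − 0.196756 = -0.462884
e^{−rT} = 0.988118
N(d₁) = 0.395070,  N(d₂) = 0.321724
Call price V = S·N(d₁) − K·e^{−rT}·N(d₂) = 17.383091 − 15.208372 = 2.174719
ρ = K·T·e^{−rT}·N(d₂) = 2.932174

price = 2.174719
ρ = 2.932174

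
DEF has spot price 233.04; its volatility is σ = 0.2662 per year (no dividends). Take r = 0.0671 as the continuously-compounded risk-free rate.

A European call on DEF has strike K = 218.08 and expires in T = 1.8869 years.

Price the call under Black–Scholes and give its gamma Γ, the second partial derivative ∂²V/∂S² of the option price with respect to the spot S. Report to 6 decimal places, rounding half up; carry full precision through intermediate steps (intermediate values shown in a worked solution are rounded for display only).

price = 55.422807
Γ = 0.003637

σ√T = 0.2662·√1.8869 = 0.365664
d₁ = (ln(S/K) + (r+σ²/2)T) / (σ√T) = (ln(233.04/218.08) + (0.0671+0.2662²/2)·1.8869) / 0.365664 = (0.066348 + 0.193466) / 0.365664 = 0.710527
d₂ = d₁ − σ√T = 0.710527 − 0.365664 = 0.344863
e^{−rT} = 0.881076
N(d₁) = 0.761311,  N(d₂) = 0.634901
Call price V = S·N(d₁) − K·e^{−rT}·N(d₂) = 177.415983 − 121.993177 = 55.422807
φ(d₁) = (1/√(2π))·e^{−d₁²/2} = 0.309944
Γ = φ(d₁) / (S·σ·√T) = 0.003637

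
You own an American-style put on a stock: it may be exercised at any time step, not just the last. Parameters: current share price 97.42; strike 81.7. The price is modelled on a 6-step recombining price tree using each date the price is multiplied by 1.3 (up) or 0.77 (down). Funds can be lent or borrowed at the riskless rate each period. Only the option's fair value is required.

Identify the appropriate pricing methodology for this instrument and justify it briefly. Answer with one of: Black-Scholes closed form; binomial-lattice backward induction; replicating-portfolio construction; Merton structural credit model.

framework: binomial-lattice backward induction

Key observation: the exercise right at every one of the 6 steps is what matters: each node needs max(81.7 − S, continuation), which only the stepwise tree valuation starting from spot 97.42 delivers.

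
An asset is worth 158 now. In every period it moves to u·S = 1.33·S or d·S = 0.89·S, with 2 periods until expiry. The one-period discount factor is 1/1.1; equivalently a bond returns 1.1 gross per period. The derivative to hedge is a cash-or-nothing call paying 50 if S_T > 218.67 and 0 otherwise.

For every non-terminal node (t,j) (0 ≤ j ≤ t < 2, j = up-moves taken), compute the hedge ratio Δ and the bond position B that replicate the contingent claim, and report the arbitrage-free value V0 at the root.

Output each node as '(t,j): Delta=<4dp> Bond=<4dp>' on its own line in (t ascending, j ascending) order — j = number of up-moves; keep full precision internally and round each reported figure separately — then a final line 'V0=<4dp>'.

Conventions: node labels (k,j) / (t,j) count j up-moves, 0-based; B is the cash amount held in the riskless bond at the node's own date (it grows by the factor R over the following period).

(0,0): Delta=0.3121 Bond=-39.8923
(1,0): Delta=0.0000 Bond=0.0000
(1,1): Delta=0.5408 Bond=-91.9421
V0=9.4128

Under the risk-neutral measure, an up-move has probability p* = (R−d)/(u−d) = 0.4773 and values discount at R = 1.1.
At maturity the claim pays: V(2,0)=0.0000, V(2,1)=0.0000, V(2,2)=50.0000
  t=1,j=0: stock 140.6200 → up 187.0246 (V=0.0000), down 125.1518 (V=0.0000). Price 0.0000; hedge Δ=0.0000, bond B=0.0000.
  t=1,j=1: stock 210.1400 → up 279.4862 (V=50.0000), down 187.0246 (V=0.0000). Price 21.6942; hedge Δ=0.5408, bond B=-91.9421.
  t=0,j=0: stock 158.0000 → up 210.1400 (V=21.6942), down 140.6200 (V=0.0000). Price 9.4128; hedge Δ=0.3121, bond B=-39.8923.
Check: Δ(0,0)·S0 + B(0,0) = 9.4128 = V0.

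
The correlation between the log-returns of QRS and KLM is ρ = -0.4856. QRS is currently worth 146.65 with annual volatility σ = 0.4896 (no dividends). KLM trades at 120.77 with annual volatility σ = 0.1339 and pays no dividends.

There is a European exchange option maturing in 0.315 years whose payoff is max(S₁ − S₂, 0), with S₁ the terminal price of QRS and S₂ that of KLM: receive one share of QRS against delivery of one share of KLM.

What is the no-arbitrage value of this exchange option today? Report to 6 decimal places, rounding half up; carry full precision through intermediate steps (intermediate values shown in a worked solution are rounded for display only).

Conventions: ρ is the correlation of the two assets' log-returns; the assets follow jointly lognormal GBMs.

exchange price = 32.854558

σ_eff = √(σ₁² + σ₂² − 2ρσ₁σ₂) = √(0.4896² + 0.1339² − 2·-0.4856·0.4896·0.1339) = 0.566839
d₁ = (ln(S₁/S₂) + (q₂ − q₁ + σ_eff²/2)T) / (σ_eff√T) = (ln(146.65/120.77) + (0.0 − 0.0 + 0.160653)·0.315) / 0.318138 = 0.769373
d₂ = d₁ − σ_eff√T = 0.769373 − 0.318138 = 0.451236
N(d₁) = 0.779164,  N(d₂) = 0.674090
V = S₁·e^{−q₁T}·N(d₁) − S₂·e^{−q₂T}·N(d₂) = 114.264421 − 81.409863 = 32.854558
Key observation: pricing in KLM-units makes this a unit-strike call on the ratio S₁/S₂ — the risk-free rate cancels and cannot affect the value.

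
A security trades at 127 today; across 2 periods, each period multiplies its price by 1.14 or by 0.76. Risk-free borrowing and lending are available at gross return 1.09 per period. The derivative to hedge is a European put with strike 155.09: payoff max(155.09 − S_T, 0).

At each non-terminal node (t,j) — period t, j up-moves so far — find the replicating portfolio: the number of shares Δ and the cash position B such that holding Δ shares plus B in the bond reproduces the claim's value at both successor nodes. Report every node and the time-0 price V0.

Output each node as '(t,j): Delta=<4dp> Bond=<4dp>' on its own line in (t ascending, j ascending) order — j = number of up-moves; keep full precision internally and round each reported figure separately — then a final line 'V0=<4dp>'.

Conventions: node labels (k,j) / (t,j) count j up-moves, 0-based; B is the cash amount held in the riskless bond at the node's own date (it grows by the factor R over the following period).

(0,0): Delta=-0.8356 Bond=115.9771
(1,0): Delta=-1.0000 Bond=142.2844
(1,1): Delta=-0.8190 Bond=124.0106
V0=9.8578

Under the risk-neutral measure, an up-move has probability p* = (R−d)/(u−d) = 0.8684 and values discount at R = 1.09.
At maturity the claim pays: V(2,0)=81.7348, V(2,1)=45.0572, V(2,2)=0.0000
Node (1,0) S=96.5200: V=(p*·45.0572+(1−p*)·81.7348)/1.09=45.7644; Δ=(45.0572−81.7348)/(110.0328−73.3552)=-1.0000; B=V−Δ·S=142.2844
Node (1,1) S=144.7800: V=(p*·0.0000+(1−p*)·45.0572)/1.09=5.4391; Δ=(0.0000−45.0572)/(165.0492−110.0328)=-0.8190; B=V−Δ·S=124.0106
Node (0,0) S=127.0000: V=(p*·5.4391+(1−p*)·45.7644)/1.09=9.8578; Δ=(5.4391−45.7644)/(144.7800−96.5200)=-0.8356; B=V−Δ·S=115.9771
Verification: the root portfolio costs Δ(0,0)·S0 + B(0,0) = 9.8578, matching V0.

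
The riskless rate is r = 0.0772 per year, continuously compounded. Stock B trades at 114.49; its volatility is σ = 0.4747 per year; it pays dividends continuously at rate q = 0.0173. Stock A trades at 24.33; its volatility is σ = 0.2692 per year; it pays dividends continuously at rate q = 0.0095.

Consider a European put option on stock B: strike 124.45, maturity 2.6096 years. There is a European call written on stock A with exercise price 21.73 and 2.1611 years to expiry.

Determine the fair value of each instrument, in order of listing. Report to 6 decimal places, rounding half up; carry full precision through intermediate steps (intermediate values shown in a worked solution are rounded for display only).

[stock B put K=124.45]
σ√T = 0.4747·√2.6096 = 0.766843
d₁ = (ln(S/K) + (r−q+σ²/2)T) / (σ√T) = (ln(114.49/124.45) + (0.0772−0.0173+0.4747²/2)·2.6096) / 0.766843 = (-0.083417 + 0.450339) / 0.766843 = 0.478484
d₂ = d₁ − σ√T = 0.478484 − 0.766843 = -0.288358
e^{−rT} = 0.817535
e^{−qT} = 0.955858
N(−d₁) = 0.316153,  N(−d₂) = 0.613464
price = K·e^{−rT}·N(−d₂) − S·e^{−qT}·N(−d₁) = 62.415191 − 34.598541 = 27.816650
[stock A call K=21.73]
σ√T = 0.2692·√2.1611 = 0.395742
d₁ = (ln(S/K) + (r−q+σ²/2)T) / (σ√T) = (ln(24.33/21.73) + (0.0772−0.0095+0.2692²/2)·2.1611) / 0.395742 = (0.113016 + 0.224612) / 0.395742 = 0.853153
d₂ = d₁ − σ√T = 0.853153 − 0.395742 = 0.457411
e^{−rT} = 0.846338
e^{−qT} = 0.979679
N(d₁) = 0.803213,  N(d₂) = 0.676312
price = S·e^{−qT}·N(d₁) − K·e^{−rT}·N(d₂) = 19.145049 − 12.438000 = 6.707049

price(stock B put K=124.45) = 27.816650
price(stock A call K=21.73) = 6.707049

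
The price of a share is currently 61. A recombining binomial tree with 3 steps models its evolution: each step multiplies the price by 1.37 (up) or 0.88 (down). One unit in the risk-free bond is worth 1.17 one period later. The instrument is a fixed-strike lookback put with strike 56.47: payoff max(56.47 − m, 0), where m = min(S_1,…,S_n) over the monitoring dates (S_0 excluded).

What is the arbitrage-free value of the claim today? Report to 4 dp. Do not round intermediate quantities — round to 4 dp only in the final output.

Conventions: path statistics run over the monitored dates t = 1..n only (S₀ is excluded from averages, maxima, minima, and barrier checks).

price = 1.6217

No-arbitrage gives p* = (R−d)/(u−d) = 0.5918: enumerate every path, weight its payoff by its p*-probability, and discount by R^3.
Enumerate all 2^3 = 8 price paths (U = up ×1.37, D = down ×0.88); each path with k up-moves has probability p*^k·(1−p*)^(3−k).
DDD: m=41.5698, payoff=14.9002, prob=0.067999
UDD: m=64.7166, payoff=0.0000, prob=0.098598
DUD: m=53.6800, payoff=2.7900, prob=0.098598
UUD: m=83.5700, payoff=0.0000, prob=0.142968
DDU: m=47.2384, payoff=9.2316, prob=0.098598
UDU: m=73.5416, payoff=0.0000, prob=0.142968
DUU: m=53.6800, payoff=2.7900, prob=0.142968
UUU: m=83.5700, payoff=0.0000, prob=0.207303
Price = Σ prob·payoff / R^3 = 2.597387 / 1.601613 = 1.6217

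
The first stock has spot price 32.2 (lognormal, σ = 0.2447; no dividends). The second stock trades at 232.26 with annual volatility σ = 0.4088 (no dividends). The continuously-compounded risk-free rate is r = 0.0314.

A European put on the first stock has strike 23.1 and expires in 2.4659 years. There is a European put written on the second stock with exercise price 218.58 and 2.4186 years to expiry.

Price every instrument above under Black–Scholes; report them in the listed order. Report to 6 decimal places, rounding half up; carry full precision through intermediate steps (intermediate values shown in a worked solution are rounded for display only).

[the first stock put K=23.1]
σ√T = 0.2447·√2.4659 = 0.384257
d₁ = (ln(S/K) + (r+σ²/2)T) / (σ√T) = (ln(32.2/23.1) + (0.0314+0.2447²/2)·2.4659) / 0.384257 = (0.332134 + 0.151256) / 0.384257 = 1.257986
d₂ = d₁ − σ√T = 1.257986 − 0.384257 = 0.873729
e^{−rT} = 0.925492
N(−d₁) = 0.104198,  N(−d₂) = 0.191133
price = K·e^{−rT}·N(−d₂) − S·N(−d₁) = 4.086207 − 3.355189 = 0.731018
[the second stock put K=218.58]
σ√T = 0.4088·√2.4186 = 0.635760
d₁ = (ln(S/K) + (r+σ²/2)T) / (σ√T) = (ln(232.26/218.58) + (0.0314+0.4088²/2)·2.4186) / 0.635760 = (0.060705 + 0.278039) / 0.635760 = 0.532819
d₂ = d₁ − σ√T = 0.532819 − 0.635760 = -0.102941
e^{−rT} = 0.926868
N(−d₁) = 0.297080,  N(−d₂) = 0.540995
price = K·e^{−rT}·N(−d₂) − S·N(−d₁) = 109.602807 − 68.999705 = 40.603102

price(the first stock put K=23.1) = 0.731018
price(the second stock put K=218.58) = 40.603102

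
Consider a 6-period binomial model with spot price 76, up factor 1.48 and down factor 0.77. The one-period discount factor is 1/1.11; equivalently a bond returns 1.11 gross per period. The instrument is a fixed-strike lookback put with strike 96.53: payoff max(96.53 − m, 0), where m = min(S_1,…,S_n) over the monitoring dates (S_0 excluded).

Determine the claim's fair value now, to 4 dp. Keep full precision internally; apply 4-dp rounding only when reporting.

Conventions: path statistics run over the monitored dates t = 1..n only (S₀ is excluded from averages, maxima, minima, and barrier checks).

price = 19.1353

Under the martingale measure an up-move has probability p* = 0.4789; value the claim as the probability-weighted average of per-path payoffs, discounted 6 periods at R = 1.11.
Enumerate all 2^6 = 64 price paths (U = up ×1.48, D = down ×0.77); each path with k up-moves has probability p*^k·(1−p*)^(6−k).
DDDDDD: m=15.8401, payoff=80.6899, prob=0.020029
UDDDDD: m=30.4459, payoff=66.0841, prob=0.018405
DUDDDD: m=30.4459, payoff=66.0841, prob=0.018405
UUDDDD: m=58.5194, payoff=38.0106, prob=0.016913
DDUDDD: m=30.4459, payoff=66.0841, prob=0.018405
UDUDDD: m=58.5194, payoff=38.0106, prob=0.016913
DUUDDD: m=58.5194, payoff=38.0106, prob=0.016913
UUUDDD: m=112.4789, payoff=0.0000, prob=0.015541
DDDUDD: m=30.4459, payoff=66.0841, prob=0.018405
UDDUDD: m=58.5194, payoff=38.0106, prob=0.016913
DUDUDD: m=58.5194, payoff=38.0106, prob=0.016913
UUDUDD: m=112.4789, payoff=0.0000, prob=0.015541
DDUUDD: m=45.0604, payoff=51.4696, prob=0.016913
UDUUDD: m=86.6096, payoff=9.9204, prob=0.015541
DUUUDD: m=58.5200, payoff=38.0100, prob=0.015541
UUUUDD: m=112.4800, payoff=0.0000, prob=0.014281
DDDDUD: m=26.7163, payoff=69.8137, prob=0.018405
UDDDUD: m=51.3508, payoff=45.1792, prob=0.016913
DUDDUD: m=51.3508, payoff=45.1792, prob=0.016913
UUDDUD: m=98.7003, payoff=0.0000, prob=0.015541
DDUDUD: m=45.0604, payoff=51.4696, prob=0.016913
UDUDUD: m=86.6096, payoff=9.9204, prob=0.015541
DUUDUD: m=58.5200, payoff=38.0100, prob=0.015541
UUUDUD: m=112.4800, payoff=0.0000, prob=0.014281
DDDUUD: m=34.6965, payoff=61.8335, prob=0.016913
UDDUUD: m=66.6894, payoff=29.8406, prob=0.015541
DUDUUD: m=58.5200, payoff=38.0100, prob=0.015541
UUDUUD: m=112.4800, payoff=0.0000, prob=0.014281
DDUUUD: m=45.0604, payoff=51.4696, prob=0.015541
UDUUUD: m=86.6096, payoff=9.9204, prob=0.014281
DUUUUD: m=58.5200, payoff=38.0100, prob=0.014281
UUUUUD: m=112.4800, payoff=0.0000, prob=0.013123
DDDDDU: m=20.5716, payoff=75.9584, prob=0.018405
UDDDDU: m=39.5401, payoff=56.9899, prob=0.016913
DUDDDU: m=39.5401, payoff=56.9899, prob=0.016913
UUDDDU: m=75.9992, payoff=20.5308, prob=0.015541
DDUDDU: m=39.5401, payoff=56.9899, prob=0.016913
UDUDDU: m=75.9992, payoff=20.5308, prob=0.015541
DUUDDU: m=58.5200, payoff=38.0100, prob=0.015541
UUUDDU: m=112.4800, payoff=0.0000, prob=0.014281
DDDUDU: m=34.6965, payoff=61.8335, prob=0.016913
UDDUDU: m=66.6894, payoff=29.8406, prob=0.015541
DUDUDU: m=58.5200, payoff=38.0100, prob=0.015541
UUDUDU: m=112.4800, payoff=0.0000, prob=0.014281
DDUUDU: m=45.0604, payoff=51.4696, prob=0.015541
UDUUDU: m=86.6096, payoff=9.9204, prob=0.014281
DUUUDU: m=58.5200, payoff=38.0100, prob=0.014281
UUUUDU: m=112.4800, payoff=0.0000, prob=0.013123
DDDDUU: m=26.7163, payoff=69.8137, prob=0.016913
UDDDUU: m=51.3508, payoff=45.1792, prob=0.015541
DUDDUU: m=51.3508, payoff=45.1792, prob=0.015541
UUDDUU: m=98.7003, payoff=0.0000, prob=0.014281
DDUDUU: m=45.0604, payoff=51.4696, prob=0.015541
UDUDUU: m=86.6096, payoff=9.9204, prob=0.014281
DUUDUU: m=58.5200, payoff=38.0100, prob=0.014281
UUUDUU: m=112.4800, payoff=0.0000, prob=0.013123
DDDUUU: m=34.6965, payoff=61.8335, prob=0.015541
UDDUUU: m=66.6894, payoff=29.8406, prob=0.014281
DUDUUU: m=58.5200, payoff=38.0100, prob=0.014281
UUDUUU: m=112.4800, payoff=0.0000, prob=0.013123
DDUUUU: m=45.0604, payoff=51.4696, prob=0.014281
UDUUUU: m=86.6096, payoff=9.9204, prob=0.013123
DUUUUU: m=58.5200, payoff=38.0100, prob=0.013123
UUUUUU: m=112.4800, payoff=0.0000, prob=0.012059
Price = Σ prob·payoff / R^6 = 35.790910 / 1.870415 = 19.1353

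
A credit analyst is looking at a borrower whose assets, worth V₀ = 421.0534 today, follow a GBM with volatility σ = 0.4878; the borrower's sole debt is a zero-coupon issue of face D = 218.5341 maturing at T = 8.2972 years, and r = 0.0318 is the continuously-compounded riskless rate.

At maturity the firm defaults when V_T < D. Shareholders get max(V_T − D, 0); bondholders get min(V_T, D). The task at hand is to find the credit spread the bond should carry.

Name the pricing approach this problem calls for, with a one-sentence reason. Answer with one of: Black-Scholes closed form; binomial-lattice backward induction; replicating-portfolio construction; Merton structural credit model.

framework: Merton structural credit model

Key observation: the data describe a firm's assets (V₀ = 421.0534, GBM) and a single zero-coupon debt of face 218.5341, so credit quantities follow from equity-as-call in the structural model.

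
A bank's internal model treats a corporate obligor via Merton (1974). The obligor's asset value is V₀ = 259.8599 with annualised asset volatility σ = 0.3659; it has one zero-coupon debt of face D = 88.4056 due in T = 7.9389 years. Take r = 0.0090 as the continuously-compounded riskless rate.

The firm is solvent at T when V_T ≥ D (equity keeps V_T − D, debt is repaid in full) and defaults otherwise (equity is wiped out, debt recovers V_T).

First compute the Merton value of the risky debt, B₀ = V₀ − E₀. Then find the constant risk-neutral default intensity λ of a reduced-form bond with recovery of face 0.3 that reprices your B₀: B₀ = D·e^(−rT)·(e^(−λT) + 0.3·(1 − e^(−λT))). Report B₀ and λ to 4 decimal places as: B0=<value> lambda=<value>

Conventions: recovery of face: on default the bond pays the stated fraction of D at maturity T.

Work the structural quantities from V₀ = 259.8599 against face 88.4056:
d₁ = [ln(V₀/D) + (r + σ²/2)T] / (σ√T)
   = [ln(259.8599/88.4056) + (0.0090 + 0.5·0.3659²)·7.9389] / (0.3659·√7.9389)
   = [1.078207 + 0.602891] / 1.030962 = 1.630612
d₂ = d₁ − σ√T = 1.630612 − 1.030962 = 0.599650
N(d₁) = 0.948514,  N(d₂) = 0.725630,  e^(−rT) = 0.931043
E₀ = V₀·N(d₁) − D·e^(−rT)·N(d₂)
   = 259.8599·0.948514 − 88.4056·0.931043·0.725630 = 186.754536
B₀ = V₀ − E₀ = 259.8599 − 186.754536 = 73.105364
e^(−λT) = (B₀·e^(rT)/D − 0.3)/(1 − 0.3) = (73.1054·1.074065/88.4056 − 0.3)/0.7 = 0.84025444
λ = −ln(0.84025444)/7.9389 = 0.021924

B0=73.1054 lambda=0.0219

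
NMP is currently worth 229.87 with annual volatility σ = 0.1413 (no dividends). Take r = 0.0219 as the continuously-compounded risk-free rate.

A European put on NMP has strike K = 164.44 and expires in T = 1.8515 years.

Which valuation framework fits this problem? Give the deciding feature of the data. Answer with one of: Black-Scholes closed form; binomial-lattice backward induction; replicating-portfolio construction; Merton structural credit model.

framework: Black-Scholes closed form

Key observation: a European-exercise option on NMP struck at 164.44 — a GBM underlying with constant parameters — admits an analytic price: the data contain no early exercise, no discrete tree, no debt structure.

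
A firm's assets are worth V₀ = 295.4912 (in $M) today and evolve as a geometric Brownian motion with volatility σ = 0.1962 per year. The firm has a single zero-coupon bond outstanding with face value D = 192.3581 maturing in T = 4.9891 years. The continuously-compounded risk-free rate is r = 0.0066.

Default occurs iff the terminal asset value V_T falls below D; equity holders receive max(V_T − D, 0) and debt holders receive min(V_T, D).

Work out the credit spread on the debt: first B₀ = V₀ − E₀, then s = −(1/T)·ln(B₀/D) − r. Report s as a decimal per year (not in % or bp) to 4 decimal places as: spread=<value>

Apply the equity-as-call identities (strike 192.3581, horizon 4.9891 years):
d₁ = [ln(V₀/D) + (r + σ²/2)T] / (σ√T)
   = [ln(295.4912/192.3581) + (0.0066 + 0.5·0.1962²)·4.9891] / (0.1962·√4.9891)
   = [0.429280 + 0.128954] / 0.438238 = 1.273816
d₂ = d₁ − σ√T = 1.273816 − 0.438238 = 0.835578
N(d₁) = 0.898636,  N(d₂) = 0.798304,  e^(−rT) = 0.967608
E₀ = V₀·N(d₁) − D·e^(−rT)·N(d₂)
   = 295.4912·0.898636 − 192.3581·0.967608·0.798304 = 116.952830
B₀ = V₀ − E₀ = 295.4912 − 116.952830 = 178.538370
spread = −(1/T)·ln(B₀/D) − r = −(1/4.9891)·ln(178.538370/192.3581) − 0.0066 = 0.00834362

spread=0.0083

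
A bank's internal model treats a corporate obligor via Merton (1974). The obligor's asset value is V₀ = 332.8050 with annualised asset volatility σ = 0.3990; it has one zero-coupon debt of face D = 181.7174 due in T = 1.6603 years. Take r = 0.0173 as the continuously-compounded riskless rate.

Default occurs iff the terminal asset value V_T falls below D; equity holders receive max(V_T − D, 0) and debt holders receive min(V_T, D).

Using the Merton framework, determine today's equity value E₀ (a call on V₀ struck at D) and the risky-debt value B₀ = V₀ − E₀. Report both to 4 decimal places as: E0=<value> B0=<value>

Equity is a call on the firm's assets struck at D = 181.7174:
d₁ = [ln(V₀/D) + (r + σ²/2)T] / (σ√T)
   = [ln(332.8050/181.7174) + (0.0173 + 0.5·0.3990²)·1.6603] / (0.3990·√1.6603)
   = [0.605104 + 0.160884] / 0.514122 = 1.489895
d₂ = d₁ − σ√T = 1.489895 − 0.514122 = 0.975773
N(d₁) = 0.931874,  N(d₂) = 0.835412,  e^(−rT) = 0.971685
E₀ = V₀·N(d₁) − D·e^(−rT)·N(d₂)
   = 332.8050·0.931874 − 181.7174·0.971685·0.835412 = 162.621949
B₀ = V₀ − E₀ = 332.8050 − 162.621949 = 170.183051

E0=162.6219 B0=170.1831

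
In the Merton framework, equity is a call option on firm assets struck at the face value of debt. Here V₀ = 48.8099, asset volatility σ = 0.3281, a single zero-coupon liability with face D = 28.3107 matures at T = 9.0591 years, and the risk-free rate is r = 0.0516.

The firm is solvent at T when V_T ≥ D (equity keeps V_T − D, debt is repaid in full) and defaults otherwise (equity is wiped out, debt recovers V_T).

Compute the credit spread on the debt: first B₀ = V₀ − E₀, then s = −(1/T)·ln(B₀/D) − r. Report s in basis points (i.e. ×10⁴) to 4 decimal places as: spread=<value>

spread=141.6135

With assets at 48.8099 and a single debt payment of 28.3107 at 9.0591 years:
d₁ = [ln(V₀/D) + (r + σ²/2)T] / (σ√T)
   = [ln(48.8099/28.3107) + (0.0516 + 0.5·0.3281²)·9.0591] / (0.3281·√9.0591)
   = [0.544693 + 0.955054] / 0.987526 = 1.518691
d₂ = d₁ − σ√T = 1.518691 − 0.987526 = 0.531164
N(d₁) = 0.935580,  N(d₂) = 0.702347,  e^(−rT) = 0.626598
E₀ = V₀·N(d₁) − D·e^(−rT)·N(d₂)
   = 48.8099·0.935580 − 28.3107·0.626598·0.702347 = 33.206308
B₀ = V₀ − E₀ = 48.8099 − 33.206308 = 15.603592
spread = −(1/T)·ln(B₀/D) − r = −(1/9.0591)·ln(15.603592/28.3107) − 0.0516 = 0.01416135
in basis points: 0.01416135 × 10⁴ = 141.6135 bp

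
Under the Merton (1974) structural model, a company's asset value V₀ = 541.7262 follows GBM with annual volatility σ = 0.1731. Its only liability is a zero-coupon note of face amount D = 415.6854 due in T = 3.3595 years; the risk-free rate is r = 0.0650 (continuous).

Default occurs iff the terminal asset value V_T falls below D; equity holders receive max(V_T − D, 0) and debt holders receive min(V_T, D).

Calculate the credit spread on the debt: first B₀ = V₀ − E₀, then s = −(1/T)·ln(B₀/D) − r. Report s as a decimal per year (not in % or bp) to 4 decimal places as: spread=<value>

Equity is a call on the firm's assets struck at D = 415.6854:
d₁ = [ln(V₀/D) + (r + σ²/2)T] / (σ√T)
   = [ln(541.7262/415.6854) + (0.0650 + 0.5·0.1731²)·3.3595] / (0.1731·√3.3595)
   = [0.264832 + 0.268699] / 0.317274 = 1.681609
d₂ = d₁ − σ√T = 1.681609 − 0.317274 = 1.364336
N(d₁) = 0.953678,  N(d₂) = 0.913769,  e^(−rT) = 0.803830
E₀ = V₀·N(d₁) − D·e^(−rT)·N(d₂)
   = 541.7262·0.953678 − 415.6854·0.803830·0.913769 = 211.305069
B₀ = V₀ − E₀ = 541.7262 − 211.305069 = 330.421131
spread = −(1/T)·ln(B₀/D) − r = −(1/3.3595)·ln(330.421131/415.6854) − 0.0650 = 0.00333181

spread=0.0033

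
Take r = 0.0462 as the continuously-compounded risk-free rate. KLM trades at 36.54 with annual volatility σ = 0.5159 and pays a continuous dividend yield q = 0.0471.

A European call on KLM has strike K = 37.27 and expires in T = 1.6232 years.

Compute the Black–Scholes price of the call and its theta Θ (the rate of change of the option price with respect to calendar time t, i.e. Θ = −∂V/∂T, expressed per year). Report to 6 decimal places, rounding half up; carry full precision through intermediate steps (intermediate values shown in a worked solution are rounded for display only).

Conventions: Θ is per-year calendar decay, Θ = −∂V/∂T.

σ√T = 0.5159·√1.6232 = 0.657282
d₁ = (ln(S/K) + (r−q+σ²/2)T) / (σ√T) = (ln(36.54/37.27) + (0.0462−0.0471+0.5159²/2)·1.6232) / 0.657282 = (-0.019781 + 0.214549) / 0.657282 = 0.296323
d₂ = d₁ − σ√T = 0.296323 − 0.657282 = -0.360959
e^{−rT} = 0.927751
e^{−qT} = 0.926397
N(d₁) = 0.616508,  N(d₂) = 0.359065
Call price V = S·e^{−qT}·N(d₁) − K·e^{−rT}·N(d₂) = 20.869134 − 12.415495 = 8.453639
φ(d₁) = (1/√(2π))·e^{−d₁²/2} = 0.381806
Θ = −S·e^{−qT}·φ(d₁)·σ/(2√T) + q·S·e^{−qT}·N(d₁) − r·K·e^{−rT}·N(d₂) = −2.616725 + 0.982936 − 0.573596 = -2.207384

price = 8.453639
Θ = -2.207384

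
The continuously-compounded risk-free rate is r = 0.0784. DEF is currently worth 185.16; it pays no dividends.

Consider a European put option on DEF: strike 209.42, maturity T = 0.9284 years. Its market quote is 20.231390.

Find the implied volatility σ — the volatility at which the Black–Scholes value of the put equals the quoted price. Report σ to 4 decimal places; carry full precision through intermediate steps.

At σ = 0.2054 the Black–Scholes value reproduces the quote:
σ√T = 0.2054·√0.9284 = 0.197910
d₁ = (ln(S/K) + (r+σ²/2)T) / (σ√T) = (ln(185.16/209.42) + (0.0784+0.2054²/2)·0.9284) / 0.197910 = (-0.123121 + 0.092371) / 0.197910 = -0.155377
d₂ = d₁ − σ√T = -0.155377 − 0.197910 = -0.353287
e^{−rT} = 0.929799
N(−d₁) = 0.561738,  N(−d₂) = 0.638063
V = K·e^{−rT}·N(−d₂) − S·N(−d₁) = 124.242802 − 104.011412 = 20.231390 (the quoted price), and the Black–Scholes price is strictly increasing in σ, so σ is unique

sigma = 0.2054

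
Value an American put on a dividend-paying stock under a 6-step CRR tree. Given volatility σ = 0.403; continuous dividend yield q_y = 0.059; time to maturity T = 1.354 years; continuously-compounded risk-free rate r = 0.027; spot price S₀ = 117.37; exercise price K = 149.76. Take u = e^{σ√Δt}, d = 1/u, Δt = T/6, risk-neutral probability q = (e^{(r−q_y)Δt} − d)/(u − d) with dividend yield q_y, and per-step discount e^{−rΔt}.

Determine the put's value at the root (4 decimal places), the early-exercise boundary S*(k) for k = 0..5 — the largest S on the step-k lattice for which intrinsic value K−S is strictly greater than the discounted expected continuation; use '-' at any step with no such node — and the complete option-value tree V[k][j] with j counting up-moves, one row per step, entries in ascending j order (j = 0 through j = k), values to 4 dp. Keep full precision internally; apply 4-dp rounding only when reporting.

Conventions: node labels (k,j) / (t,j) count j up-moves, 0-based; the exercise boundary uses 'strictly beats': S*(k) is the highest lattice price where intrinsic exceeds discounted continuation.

Δt=0.22567  u=1.21100  d=0.82577  q=0.43361  discount=0.99393
step 6 (expiry): payoffs max(K−S,0) = 112.5464 95.1858 69.7264 32.3900 0.0000 0.0000 0.0000
step 5: (k=5,j=0): S=45.0655, K−S=104.6945, hold=104.3808 ⇒ V=104.6945 exercise | (k=5,j=1): S=66.0891, K−S=83.6709, hold=83.6353 ⇒ V=83.6709 exercise | (k=5,j=2): S=96.9203, K−S=52.8397, hold=53.2119 ⇒ V=53.2119 continue | (k=5,j=3): S=142.1345, K−S=7.6255, hold=18.2340 ⇒ V=18.2340 continue | (k=5,j=4): S=208.4417, K−S=0.0000, hold=0.0000 ⇒ V=0.0000 continue | (k=5,j=5): S=305.6818, K−S=0.0000, hold=0.0000 ⇒ V=0.0000 continue  boundary S*=66.0891
step 4: (k=4,j=0): S=54.5742, K−S=95.1858, hold=94.9979 ⇒ V=95.1858 exercise | (k=4,j=1): S=80.0336, K−S=69.7264, hold=70.0357 ⇒ V=70.0357 continue | (k=4,j=2): S=117.3700, K−S=32.3900, hold=37.8141 ⇒ V=37.8141 continue | (k=4,j=3): S=172.1243, K−S=0.0000, hold=10.2649 ⇒ V=10.2649 continue | (k=4,j=4): S=252.4219, K−S=0.0000, hold=0.0000 ⇒ V=0.0000 continue  boundary S*=54.5742
step 3: (k=3,j=0): S=66.0891, K−S=83.6709, hold=83.7686 ⇒ V=83.7686 continue | (k=3,j=1): S=96.9203, K−S=52.8397, hold=55.7236 ⇒ V=55.7236 continue | (k=3,j=2): S=142.1345, K−S=7.6255, hold=25.7115 ⇒ V=25.7115 continue | (k=3,j=3): S=208.4417, K−S=0.0000, hold=5.7786 ⇒ V=5.7786 continue  boundary S*=-
step 2: (k=2,j=0): S=80.0336, K−S=69.7264, hold=71.1731 ⇒ V=71.1731 continue | (k=2,j=1): S=117.3700, K−S=32.3900, hold=42.4507 ⇒ V=42.4507 continue | (k=2,j=2): S=172.1243, K−S=0.0000, hold=16.9648 ⇒ V=16.9648 continue  boundary S*=-
step 1: (k=1,j=0): S=96.9203, K−S=52.8397, hold=58.3622 ⇒ V=58.3622 continue | (k=1,j=1): S=142.1345, K−S=7.6255, hold=31.2091 ⇒ V=31.2091 continue  boundary S*=-
step 0: (k=0,j=0): S=117.3700, K−S=32.3900, hold=46.3054 ⇒ V=46.3054 continue  boundary S*=-

price = 46.3054
boundary = - - - - 54.5742 66.0891
tree:
46.3054
58.3622 31.2091
71.1731 42.4507 16.9648
83.7686 55.7236 25.7115 5.7786
95.1858 70.0357 37.8141 10.2649 0.0000
104.6945 83.6709 53.2119 18.2340 0.0000 0.0000
112.5464 95.1858 69.7264 32.3900 0.0000 0.0000 0.0000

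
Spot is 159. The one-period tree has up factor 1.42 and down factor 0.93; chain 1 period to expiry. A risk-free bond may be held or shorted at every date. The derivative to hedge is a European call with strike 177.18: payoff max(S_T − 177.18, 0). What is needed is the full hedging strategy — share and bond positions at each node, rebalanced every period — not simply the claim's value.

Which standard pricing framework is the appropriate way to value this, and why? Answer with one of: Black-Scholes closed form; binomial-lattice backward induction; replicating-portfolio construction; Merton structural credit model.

framework: replicating-portfolio construction

Key observation: the deliverable is the dynamic trading strategy on the 1-step tree (spot 159, moves 1.42 and 0.93), so the valuation must go through the node-by-node replicating-portfolio solve.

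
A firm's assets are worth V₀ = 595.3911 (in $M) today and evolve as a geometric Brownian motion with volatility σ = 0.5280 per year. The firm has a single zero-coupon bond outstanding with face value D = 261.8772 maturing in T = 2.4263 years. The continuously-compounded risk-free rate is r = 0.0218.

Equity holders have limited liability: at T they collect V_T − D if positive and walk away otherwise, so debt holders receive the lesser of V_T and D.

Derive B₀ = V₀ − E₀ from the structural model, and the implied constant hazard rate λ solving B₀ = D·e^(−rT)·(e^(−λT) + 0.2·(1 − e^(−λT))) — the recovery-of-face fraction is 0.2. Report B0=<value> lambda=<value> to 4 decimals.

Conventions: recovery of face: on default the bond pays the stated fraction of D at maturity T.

Apply the equity-as-call identities (strike 261.8772, horizon 2.4263 years):
d₁ = [ln(V₀/D) + (r + σ²/2)T] / (σ√T)
   = [ln(595.3911/261.8772) + (0.0218 + 0.5·0.5280²)·2.4263] / (0.5280·√2.4263)
   = [0.821343 + 0.391100] / 0.822444 = 1.474196
d₂ = d₁ − σ√T = 1.474196 − 0.822444 = 0.651752
N(d₁) = 0.929786,  N(d₂) = 0.742719,  e^(−rT) = 0.948481
E₀ = V₀·N(d₁) − D·e^(−rT)·N(d₂)
   = 595.3911·0.929786 − 261.8772·0.948481·0.742719 = 369.105236
B₀ = V₀ − E₀ = 595.3911 − 369.105236 = 226.285864
e^(−λT) = (B₀·e^(rT)/D − 0.2)/(1 − 0.2) = (226.2859·1.054317/261.8772 − 0.2)/0.8 = 0.88878334
λ = −ln(0.88878334)/2.4263 = 0.048593

B0=226.2859 lambda=0.0486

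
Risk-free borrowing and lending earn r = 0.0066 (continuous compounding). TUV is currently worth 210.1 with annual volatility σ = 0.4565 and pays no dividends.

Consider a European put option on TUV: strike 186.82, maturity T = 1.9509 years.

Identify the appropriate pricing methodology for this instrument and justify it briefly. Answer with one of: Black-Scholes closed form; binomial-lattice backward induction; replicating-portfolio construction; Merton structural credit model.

Key observation: the strike-186.82 put on TUV is European-exercise on a continuously-modelled lognormal underlying, so its value is a single closed-form evaluation.

framework: Black-Scholes closed form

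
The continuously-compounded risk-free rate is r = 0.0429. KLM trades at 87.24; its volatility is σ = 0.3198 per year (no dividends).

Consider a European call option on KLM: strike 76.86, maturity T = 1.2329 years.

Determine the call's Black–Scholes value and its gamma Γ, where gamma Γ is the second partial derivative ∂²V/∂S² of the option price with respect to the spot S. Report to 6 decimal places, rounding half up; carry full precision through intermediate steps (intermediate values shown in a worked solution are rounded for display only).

σ√T = 0.3198·√1.2329 = 0.355093
d₁ = (ln(S/K) + (r+σ²/2)T) / (σ√T) = (ln(87.24/76.86) + (0.0429+0.3198²/2)·1.2329) / 0.355093 = (0.126677 + 0.115937) / 0.355093 = 0.683241
d₂ = d₁ − σ√T = 0.683241 − 0.355093 = 0.328148
e^{−rT} = 0.948483
N(d₁) = 0.752773,  N(d₂) = 0.628600
Call price V = S·N(d₁) − K·e^{−rT}·N(d₂) = 65.671901 − 45.825205 = 19.846696
φ(d₁) = (1/√(2π))·e^{−d₁²/2} = 0.315894
Γ = φ(d₁) / (S·σ·√T) = 0.010197

price = 19.846696
Γ = 0.010197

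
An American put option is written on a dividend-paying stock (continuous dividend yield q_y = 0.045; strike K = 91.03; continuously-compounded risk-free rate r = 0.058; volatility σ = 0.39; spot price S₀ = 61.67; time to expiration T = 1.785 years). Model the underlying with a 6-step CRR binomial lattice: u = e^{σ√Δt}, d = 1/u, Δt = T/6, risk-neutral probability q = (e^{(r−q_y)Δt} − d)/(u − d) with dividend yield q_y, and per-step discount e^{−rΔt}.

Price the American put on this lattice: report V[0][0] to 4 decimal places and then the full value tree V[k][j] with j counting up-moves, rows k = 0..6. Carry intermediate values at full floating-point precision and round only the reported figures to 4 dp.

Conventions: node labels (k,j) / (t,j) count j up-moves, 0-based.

params: Δt=0.29750 u=1.23704 d=0.80838 q=0.45606 e^(-rΔt)=0.98289
t_6 payoffs: 73.8202 64.6945 50.7297 29.3600 0.0000 0.0000 0.0000
k=5: node(5,0) S=21.2892 payoff=69.7408 vs cont=68.4667 → 69.7408 [stop]  node(5,1) S=32.5780 payoff=58.4520 vs cont=57.3280 → 58.4520 [stop]  node(5,2) S=49.8530 payoff=41.1770 vs cont=40.2828 → 41.1770 [stop]  node(5,3) S=76.2881 payoff=14.7419 vs cont=15.6969 → 15.6969 [wait]  node(5,4) S=116.7409 payoff=0.0000 vs cont=0.0000 → 0.0000 [wait]  node(5,5) S=178.6444 payoff=0.0000 vs cont=0.0000 → 0.0000 [wait]
k=4: node(4,0) S=26.3355 payoff=64.6945 vs cont=63.4875 → 64.6945 [stop]  node(4,1) S=40.3003 payoff=50.7297 vs cont=49.7084 → 50.7297 [stop]  node(4,2) S=61.6700 payoff=29.3600 vs cont=29.0510 → 29.3600 [stop]  node(4,3) S=94.3713 payoff=0.0000 vs cont=8.3921 → 8.3921 [wait]  node(4,4) S=144.4130 payoff=0.0000 vs cont=0.0000 → 0.0000 [wait]
k=3: node(3,0) S=32.5780 payoff=58.4520 vs cont=57.3280 → 58.4520 [stop]  node(3,1) S=49.8530 payoff=41.1770 vs cont=40.2828 → 41.1770 [stop]  node(3,2) S=76.2881 payoff=14.7419 vs cont=19.4587 → 19.4587 [wait]  node(3,3) S=116.7409 payoff=0.0000 vs cont=4.4867 → 4.4867 [wait]
k=2: node(2,0) S=40.3003 payoff=50.7297 vs cont=49.7084 → 50.7297 [stop]  node(2,1) S=61.6700 payoff=29.3600 vs cont=30.7372 → 30.7372 [wait]  node(2,2) S=94.3713 payoff=0.0000 vs cont=12.4145 → 12.4145 [wait]
k=1: node(1,0) S=49.8530 payoff=41.1770 vs cont=40.9001 → 41.1770 [stop]  node(1,1) S=76.2881 payoff=14.7419 vs cont=21.9981 → 21.9981 [wait]
k=0: node(0,0) S=61.6700 payoff=29.3600 vs cont=31.8755 → 31.8755 [wait]

price = 31.8755
tree:
31.8755
41.1770 21.9981
50.7297 30.7372 12.4145
58.4520 41.1770 19.4587 4.4867
64.6945 50.7297 29.3600 8.3921 0.0000
69.7408 58.4520 41.1770 15.6969 0.0000 0.0000
73.8202 64.6945 50.7297 29.3600 0.0000 0.0000 0.0000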